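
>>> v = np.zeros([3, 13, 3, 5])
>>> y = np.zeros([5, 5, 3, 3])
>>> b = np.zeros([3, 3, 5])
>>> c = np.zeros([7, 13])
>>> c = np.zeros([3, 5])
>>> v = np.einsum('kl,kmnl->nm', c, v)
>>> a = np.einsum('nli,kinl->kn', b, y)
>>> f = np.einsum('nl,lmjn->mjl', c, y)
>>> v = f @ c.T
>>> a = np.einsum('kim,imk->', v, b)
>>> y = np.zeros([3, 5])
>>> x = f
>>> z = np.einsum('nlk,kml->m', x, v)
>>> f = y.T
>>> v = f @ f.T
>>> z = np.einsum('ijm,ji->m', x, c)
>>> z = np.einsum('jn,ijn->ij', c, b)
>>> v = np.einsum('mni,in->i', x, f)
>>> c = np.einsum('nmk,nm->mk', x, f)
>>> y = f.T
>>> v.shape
(5,)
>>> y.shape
(3, 5)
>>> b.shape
(3, 3, 5)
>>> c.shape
(3, 5)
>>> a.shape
()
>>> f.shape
(5, 3)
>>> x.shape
(5, 3, 5)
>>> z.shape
(3, 3)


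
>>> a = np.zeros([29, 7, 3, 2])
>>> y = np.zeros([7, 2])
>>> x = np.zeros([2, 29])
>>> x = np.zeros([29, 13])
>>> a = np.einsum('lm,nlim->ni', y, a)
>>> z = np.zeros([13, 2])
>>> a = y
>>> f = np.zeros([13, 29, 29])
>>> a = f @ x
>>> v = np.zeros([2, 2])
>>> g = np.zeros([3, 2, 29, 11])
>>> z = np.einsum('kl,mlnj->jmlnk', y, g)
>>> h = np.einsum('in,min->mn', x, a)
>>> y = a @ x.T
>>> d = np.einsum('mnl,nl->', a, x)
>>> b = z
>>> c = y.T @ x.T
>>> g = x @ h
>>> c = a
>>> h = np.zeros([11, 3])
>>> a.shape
(13, 29, 13)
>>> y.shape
(13, 29, 29)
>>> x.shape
(29, 13)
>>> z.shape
(11, 3, 2, 29, 7)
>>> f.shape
(13, 29, 29)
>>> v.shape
(2, 2)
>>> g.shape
(29, 13)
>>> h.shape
(11, 3)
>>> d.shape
()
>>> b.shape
(11, 3, 2, 29, 7)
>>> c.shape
(13, 29, 13)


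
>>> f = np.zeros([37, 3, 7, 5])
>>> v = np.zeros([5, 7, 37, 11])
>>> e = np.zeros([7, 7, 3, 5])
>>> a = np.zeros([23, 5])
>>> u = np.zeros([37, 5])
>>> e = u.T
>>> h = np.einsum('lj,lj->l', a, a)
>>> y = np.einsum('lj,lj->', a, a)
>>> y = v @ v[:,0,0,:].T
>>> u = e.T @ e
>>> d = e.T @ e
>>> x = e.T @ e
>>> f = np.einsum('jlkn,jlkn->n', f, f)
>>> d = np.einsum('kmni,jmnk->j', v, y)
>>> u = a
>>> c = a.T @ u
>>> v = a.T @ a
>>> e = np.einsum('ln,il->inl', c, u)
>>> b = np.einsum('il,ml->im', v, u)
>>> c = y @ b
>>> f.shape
(5,)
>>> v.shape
(5, 5)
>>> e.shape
(23, 5, 5)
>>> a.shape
(23, 5)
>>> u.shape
(23, 5)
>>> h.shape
(23,)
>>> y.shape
(5, 7, 37, 5)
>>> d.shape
(5,)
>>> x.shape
(37, 37)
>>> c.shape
(5, 7, 37, 23)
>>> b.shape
(5, 23)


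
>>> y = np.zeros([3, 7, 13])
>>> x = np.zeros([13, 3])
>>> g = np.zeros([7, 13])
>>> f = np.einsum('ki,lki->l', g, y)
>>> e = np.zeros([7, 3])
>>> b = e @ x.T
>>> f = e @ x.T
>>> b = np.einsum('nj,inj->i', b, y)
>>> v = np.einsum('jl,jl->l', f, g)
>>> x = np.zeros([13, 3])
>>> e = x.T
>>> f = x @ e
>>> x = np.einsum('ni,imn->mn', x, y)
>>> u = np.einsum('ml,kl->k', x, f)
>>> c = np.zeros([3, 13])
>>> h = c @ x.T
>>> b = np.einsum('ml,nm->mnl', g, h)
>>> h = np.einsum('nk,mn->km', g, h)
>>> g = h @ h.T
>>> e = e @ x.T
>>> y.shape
(3, 7, 13)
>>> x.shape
(7, 13)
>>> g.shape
(13, 13)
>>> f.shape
(13, 13)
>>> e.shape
(3, 7)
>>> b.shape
(7, 3, 13)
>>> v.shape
(13,)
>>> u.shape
(13,)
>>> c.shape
(3, 13)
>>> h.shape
(13, 3)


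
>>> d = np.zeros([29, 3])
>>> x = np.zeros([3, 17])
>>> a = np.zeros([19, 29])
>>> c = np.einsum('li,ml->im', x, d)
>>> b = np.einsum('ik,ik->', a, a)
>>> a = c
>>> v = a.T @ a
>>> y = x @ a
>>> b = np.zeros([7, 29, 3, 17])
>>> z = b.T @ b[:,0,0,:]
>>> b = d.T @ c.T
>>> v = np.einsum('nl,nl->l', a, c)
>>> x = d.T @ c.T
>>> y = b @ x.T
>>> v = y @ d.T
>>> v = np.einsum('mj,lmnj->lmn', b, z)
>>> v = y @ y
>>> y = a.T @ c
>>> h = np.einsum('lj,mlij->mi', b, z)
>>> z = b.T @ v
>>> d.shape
(29, 3)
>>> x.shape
(3, 17)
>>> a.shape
(17, 29)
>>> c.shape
(17, 29)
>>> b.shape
(3, 17)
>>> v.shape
(3, 3)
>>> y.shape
(29, 29)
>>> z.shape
(17, 3)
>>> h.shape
(17, 29)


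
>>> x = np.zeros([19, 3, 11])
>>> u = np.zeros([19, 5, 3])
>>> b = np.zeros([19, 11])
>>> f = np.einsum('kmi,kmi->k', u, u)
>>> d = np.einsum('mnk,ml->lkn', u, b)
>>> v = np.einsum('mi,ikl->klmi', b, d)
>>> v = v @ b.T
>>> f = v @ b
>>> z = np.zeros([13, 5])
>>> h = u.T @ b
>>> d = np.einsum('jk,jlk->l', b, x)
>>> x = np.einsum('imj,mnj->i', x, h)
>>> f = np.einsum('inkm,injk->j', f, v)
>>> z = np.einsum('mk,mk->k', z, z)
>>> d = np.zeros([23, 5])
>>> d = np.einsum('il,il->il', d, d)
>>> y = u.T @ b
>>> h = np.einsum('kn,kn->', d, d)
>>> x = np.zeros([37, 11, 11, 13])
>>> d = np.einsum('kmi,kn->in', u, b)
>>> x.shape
(37, 11, 11, 13)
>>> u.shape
(19, 5, 3)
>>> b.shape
(19, 11)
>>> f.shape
(19,)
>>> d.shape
(3, 11)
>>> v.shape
(3, 5, 19, 19)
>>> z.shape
(5,)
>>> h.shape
()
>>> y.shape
(3, 5, 11)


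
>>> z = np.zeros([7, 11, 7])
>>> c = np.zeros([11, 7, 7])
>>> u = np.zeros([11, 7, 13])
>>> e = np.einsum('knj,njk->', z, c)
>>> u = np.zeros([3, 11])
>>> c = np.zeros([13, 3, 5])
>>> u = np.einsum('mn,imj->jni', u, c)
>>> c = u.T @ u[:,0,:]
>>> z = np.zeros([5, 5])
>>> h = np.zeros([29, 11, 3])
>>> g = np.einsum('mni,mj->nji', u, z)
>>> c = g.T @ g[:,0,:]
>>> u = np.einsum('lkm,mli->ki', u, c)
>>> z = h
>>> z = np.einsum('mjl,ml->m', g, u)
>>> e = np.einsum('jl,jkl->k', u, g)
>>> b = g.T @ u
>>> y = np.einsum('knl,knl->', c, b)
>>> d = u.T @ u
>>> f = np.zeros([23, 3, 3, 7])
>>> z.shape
(11,)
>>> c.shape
(13, 5, 13)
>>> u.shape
(11, 13)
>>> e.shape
(5,)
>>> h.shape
(29, 11, 3)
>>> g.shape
(11, 5, 13)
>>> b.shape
(13, 5, 13)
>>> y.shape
()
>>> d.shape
(13, 13)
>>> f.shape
(23, 3, 3, 7)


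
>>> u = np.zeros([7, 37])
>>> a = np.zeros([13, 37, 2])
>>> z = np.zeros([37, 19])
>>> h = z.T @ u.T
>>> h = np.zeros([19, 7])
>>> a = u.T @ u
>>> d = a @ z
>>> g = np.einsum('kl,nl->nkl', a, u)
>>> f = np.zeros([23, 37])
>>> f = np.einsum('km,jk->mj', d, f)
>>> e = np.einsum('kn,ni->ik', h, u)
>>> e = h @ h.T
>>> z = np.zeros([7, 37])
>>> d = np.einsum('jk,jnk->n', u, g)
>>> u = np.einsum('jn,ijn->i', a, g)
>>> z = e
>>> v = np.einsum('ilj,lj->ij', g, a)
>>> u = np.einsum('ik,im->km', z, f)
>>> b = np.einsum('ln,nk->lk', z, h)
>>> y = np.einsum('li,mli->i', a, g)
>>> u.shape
(19, 23)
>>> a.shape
(37, 37)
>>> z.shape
(19, 19)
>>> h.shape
(19, 7)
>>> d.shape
(37,)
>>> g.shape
(7, 37, 37)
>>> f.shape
(19, 23)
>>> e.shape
(19, 19)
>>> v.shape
(7, 37)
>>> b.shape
(19, 7)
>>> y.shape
(37,)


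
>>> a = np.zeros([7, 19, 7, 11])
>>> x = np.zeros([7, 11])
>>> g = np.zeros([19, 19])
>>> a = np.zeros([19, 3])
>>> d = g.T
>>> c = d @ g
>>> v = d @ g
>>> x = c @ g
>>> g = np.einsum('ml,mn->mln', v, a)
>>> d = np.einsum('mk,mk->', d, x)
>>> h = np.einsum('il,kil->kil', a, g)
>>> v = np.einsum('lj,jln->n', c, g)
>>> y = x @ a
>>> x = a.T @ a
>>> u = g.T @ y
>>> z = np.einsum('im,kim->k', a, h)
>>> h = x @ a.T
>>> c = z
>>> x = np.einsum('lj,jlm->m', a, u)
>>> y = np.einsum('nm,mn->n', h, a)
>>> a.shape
(19, 3)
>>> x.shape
(3,)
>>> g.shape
(19, 19, 3)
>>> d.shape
()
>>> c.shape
(19,)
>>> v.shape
(3,)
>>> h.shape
(3, 19)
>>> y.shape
(3,)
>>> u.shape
(3, 19, 3)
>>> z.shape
(19,)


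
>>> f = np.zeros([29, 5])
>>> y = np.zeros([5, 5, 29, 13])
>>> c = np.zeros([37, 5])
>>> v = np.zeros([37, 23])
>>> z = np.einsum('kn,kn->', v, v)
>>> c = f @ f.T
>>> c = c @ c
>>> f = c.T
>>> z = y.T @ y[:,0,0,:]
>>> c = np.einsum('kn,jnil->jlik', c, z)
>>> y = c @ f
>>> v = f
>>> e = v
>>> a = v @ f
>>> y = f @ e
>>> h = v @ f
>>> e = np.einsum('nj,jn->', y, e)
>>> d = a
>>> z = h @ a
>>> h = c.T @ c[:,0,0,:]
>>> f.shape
(29, 29)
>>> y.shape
(29, 29)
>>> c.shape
(13, 13, 5, 29)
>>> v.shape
(29, 29)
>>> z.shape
(29, 29)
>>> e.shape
()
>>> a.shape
(29, 29)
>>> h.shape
(29, 5, 13, 29)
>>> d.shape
(29, 29)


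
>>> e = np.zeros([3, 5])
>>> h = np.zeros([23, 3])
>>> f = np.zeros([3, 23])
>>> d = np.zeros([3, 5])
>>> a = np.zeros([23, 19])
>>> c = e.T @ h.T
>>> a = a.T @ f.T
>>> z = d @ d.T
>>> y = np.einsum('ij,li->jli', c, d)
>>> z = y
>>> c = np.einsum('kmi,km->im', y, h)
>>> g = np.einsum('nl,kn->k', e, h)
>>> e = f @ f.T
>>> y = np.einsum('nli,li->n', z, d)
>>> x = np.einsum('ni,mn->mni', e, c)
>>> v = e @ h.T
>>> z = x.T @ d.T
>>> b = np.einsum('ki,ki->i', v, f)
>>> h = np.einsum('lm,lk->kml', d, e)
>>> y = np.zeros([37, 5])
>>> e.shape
(3, 3)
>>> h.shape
(3, 5, 3)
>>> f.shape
(3, 23)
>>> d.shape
(3, 5)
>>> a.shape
(19, 3)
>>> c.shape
(5, 3)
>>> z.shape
(3, 3, 3)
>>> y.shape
(37, 5)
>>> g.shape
(23,)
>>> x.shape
(5, 3, 3)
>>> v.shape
(3, 23)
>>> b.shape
(23,)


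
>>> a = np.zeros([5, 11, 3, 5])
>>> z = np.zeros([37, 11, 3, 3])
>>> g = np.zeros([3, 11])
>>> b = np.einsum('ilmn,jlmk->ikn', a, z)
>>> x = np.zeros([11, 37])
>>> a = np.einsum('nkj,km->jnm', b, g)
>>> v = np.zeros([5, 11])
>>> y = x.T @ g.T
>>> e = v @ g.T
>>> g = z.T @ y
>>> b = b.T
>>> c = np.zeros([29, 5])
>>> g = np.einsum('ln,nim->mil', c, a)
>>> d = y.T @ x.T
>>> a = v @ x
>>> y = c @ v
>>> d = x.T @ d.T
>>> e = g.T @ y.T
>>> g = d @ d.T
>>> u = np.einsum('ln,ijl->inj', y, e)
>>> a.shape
(5, 37)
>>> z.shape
(37, 11, 3, 3)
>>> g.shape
(37, 37)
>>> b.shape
(5, 3, 5)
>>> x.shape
(11, 37)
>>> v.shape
(5, 11)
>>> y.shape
(29, 11)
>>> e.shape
(29, 5, 29)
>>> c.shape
(29, 5)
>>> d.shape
(37, 3)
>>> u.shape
(29, 11, 5)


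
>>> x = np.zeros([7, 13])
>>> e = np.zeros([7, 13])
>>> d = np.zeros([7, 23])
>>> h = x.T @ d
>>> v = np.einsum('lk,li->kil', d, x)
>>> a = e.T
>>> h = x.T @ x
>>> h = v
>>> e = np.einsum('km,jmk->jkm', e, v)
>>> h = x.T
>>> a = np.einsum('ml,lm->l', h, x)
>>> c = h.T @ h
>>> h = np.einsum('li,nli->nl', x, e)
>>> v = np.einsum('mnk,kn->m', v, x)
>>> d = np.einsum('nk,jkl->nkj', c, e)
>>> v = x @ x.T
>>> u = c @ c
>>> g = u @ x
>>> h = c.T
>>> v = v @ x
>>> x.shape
(7, 13)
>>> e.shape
(23, 7, 13)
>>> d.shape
(7, 7, 23)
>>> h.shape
(7, 7)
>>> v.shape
(7, 13)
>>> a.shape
(7,)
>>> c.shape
(7, 7)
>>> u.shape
(7, 7)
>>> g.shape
(7, 13)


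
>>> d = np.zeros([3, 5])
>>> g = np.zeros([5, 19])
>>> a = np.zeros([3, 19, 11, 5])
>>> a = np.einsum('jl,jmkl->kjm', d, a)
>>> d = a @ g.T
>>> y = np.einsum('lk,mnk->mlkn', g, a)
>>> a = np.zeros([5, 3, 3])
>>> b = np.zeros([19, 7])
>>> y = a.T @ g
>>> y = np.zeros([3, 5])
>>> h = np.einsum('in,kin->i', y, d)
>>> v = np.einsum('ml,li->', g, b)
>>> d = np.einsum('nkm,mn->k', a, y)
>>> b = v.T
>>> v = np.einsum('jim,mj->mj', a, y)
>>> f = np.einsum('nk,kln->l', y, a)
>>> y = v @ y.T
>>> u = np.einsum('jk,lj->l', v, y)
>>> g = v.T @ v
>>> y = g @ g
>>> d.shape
(3,)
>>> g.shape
(5, 5)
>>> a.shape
(5, 3, 3)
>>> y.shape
(5, 5)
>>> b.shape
()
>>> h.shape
(3,)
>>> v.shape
(3, 5)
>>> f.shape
(3,)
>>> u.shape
(3,)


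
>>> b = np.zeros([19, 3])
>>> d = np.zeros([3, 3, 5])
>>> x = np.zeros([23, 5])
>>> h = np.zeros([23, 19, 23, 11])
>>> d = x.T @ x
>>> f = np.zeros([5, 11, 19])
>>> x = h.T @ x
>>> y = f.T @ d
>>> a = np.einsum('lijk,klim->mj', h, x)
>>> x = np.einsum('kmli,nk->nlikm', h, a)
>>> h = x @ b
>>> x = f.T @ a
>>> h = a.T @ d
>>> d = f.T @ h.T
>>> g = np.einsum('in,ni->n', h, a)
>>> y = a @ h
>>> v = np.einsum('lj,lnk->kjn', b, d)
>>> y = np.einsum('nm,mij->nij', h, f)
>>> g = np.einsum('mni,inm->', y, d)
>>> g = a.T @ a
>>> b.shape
(19, 3)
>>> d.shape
(19, 11, 23)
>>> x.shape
(19, 11, 23)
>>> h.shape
(23, 5)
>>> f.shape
(5, 11, 19)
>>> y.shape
(23, 11, 19)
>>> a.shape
(5, 23)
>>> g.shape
(23, 23)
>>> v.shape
(23, 3, 11)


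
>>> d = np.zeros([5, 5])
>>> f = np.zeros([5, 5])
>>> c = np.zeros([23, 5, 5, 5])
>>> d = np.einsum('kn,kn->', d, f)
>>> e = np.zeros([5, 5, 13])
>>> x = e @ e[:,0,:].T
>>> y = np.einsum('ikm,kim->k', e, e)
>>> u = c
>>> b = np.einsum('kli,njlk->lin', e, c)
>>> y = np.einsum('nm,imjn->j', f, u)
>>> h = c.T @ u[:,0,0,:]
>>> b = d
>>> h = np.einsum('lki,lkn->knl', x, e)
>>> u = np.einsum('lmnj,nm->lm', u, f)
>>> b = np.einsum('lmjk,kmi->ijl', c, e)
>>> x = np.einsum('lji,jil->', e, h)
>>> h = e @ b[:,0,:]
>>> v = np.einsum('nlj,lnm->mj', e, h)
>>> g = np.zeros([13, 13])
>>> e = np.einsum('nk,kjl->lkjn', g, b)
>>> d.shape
()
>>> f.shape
(5, 5)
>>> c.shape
(23, 5, 5, 5)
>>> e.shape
(23, 13, 5, 13)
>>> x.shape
()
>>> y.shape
(5,)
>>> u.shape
(23, 5)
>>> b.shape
(13, 5, 23)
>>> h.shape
(5, 5, 23)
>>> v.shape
(23, 13)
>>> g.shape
(13, 13)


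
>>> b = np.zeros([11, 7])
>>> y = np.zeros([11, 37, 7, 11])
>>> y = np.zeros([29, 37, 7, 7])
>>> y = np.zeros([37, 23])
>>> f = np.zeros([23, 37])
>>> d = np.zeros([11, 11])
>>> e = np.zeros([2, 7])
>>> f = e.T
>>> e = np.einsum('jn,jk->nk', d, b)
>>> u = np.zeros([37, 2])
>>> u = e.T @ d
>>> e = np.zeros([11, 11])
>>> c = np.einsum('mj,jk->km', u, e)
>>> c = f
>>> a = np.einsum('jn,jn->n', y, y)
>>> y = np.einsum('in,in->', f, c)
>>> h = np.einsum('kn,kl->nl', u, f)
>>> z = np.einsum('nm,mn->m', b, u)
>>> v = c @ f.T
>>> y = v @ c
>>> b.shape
(11, 7)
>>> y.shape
(7, 2)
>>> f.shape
(7, 2)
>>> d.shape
(11, 11)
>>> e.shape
(11, 11)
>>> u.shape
(7, 11)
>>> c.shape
(7, 2)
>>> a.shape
(23,)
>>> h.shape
(11, 2)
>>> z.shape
(7,)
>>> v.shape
(7, 7)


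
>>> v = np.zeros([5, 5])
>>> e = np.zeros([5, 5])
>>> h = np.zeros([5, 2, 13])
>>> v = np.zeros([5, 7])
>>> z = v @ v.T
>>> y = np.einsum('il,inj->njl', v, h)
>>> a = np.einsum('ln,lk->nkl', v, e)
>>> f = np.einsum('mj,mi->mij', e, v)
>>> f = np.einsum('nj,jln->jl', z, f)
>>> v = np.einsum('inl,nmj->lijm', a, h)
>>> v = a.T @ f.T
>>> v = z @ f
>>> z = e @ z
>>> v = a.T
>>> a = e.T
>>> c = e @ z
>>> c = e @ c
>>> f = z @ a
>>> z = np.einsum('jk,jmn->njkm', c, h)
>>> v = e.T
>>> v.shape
(5, 5)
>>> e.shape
(5, 5)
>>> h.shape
(5, 2, 13)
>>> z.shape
(13, 5, 5, 2)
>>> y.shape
(2, 13, 7)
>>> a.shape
(5, 5)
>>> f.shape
(5, 5)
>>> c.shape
(5, 5)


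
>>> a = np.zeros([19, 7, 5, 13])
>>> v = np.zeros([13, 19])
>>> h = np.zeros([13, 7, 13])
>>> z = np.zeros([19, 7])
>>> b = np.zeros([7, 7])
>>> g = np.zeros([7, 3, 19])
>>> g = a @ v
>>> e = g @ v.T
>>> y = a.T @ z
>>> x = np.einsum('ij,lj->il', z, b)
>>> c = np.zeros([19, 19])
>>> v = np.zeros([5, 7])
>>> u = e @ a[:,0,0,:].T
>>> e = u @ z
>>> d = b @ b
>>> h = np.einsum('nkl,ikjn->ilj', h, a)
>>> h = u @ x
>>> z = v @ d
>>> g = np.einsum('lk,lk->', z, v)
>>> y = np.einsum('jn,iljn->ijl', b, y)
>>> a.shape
(19, 7, 5, 13)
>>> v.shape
(5, 7)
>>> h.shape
(19, 7, 5, 7)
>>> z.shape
(5, 7)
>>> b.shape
(7, 7)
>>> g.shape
()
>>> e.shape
(19, 7, 5, 7)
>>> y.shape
(13, 7, 5)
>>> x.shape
(19, 7)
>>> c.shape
(19, 19)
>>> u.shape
(19, 7, 5, 19)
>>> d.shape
(7, 7)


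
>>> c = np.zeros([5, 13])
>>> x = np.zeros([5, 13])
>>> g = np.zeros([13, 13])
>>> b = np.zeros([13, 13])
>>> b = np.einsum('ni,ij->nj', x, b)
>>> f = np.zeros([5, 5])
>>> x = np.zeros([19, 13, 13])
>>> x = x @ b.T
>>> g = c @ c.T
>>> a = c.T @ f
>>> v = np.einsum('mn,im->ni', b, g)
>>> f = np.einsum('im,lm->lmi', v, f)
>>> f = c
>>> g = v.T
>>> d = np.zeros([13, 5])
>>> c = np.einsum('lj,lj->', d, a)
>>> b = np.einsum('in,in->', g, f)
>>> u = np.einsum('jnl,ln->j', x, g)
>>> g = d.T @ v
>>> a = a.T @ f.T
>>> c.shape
()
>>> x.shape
(19, 13, 5)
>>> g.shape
(5, 5)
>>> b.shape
()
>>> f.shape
(5, 13)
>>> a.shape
(5, 5)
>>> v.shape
(13, 5)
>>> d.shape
(13, 5)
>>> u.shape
(19,)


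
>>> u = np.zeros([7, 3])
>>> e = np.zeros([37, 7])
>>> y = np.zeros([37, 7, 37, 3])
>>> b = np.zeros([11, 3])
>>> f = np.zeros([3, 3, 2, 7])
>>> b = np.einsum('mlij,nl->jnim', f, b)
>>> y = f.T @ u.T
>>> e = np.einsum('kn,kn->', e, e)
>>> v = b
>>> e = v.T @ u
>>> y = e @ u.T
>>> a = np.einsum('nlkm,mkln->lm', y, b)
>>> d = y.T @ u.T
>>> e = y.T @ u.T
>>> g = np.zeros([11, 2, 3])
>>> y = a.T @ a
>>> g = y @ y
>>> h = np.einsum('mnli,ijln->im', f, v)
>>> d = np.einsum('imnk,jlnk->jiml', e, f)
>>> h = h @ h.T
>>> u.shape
(7, 3)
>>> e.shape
(7, 11, 2, 7)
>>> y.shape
(7, 7)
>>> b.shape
(7, 11, 2, 3)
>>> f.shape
(3, 3, 2, 7)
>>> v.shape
(7, 11, 2, 3)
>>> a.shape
(2, 7)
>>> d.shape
(3, 7, 11, 3)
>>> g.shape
(7, 7)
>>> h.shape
(7, 7)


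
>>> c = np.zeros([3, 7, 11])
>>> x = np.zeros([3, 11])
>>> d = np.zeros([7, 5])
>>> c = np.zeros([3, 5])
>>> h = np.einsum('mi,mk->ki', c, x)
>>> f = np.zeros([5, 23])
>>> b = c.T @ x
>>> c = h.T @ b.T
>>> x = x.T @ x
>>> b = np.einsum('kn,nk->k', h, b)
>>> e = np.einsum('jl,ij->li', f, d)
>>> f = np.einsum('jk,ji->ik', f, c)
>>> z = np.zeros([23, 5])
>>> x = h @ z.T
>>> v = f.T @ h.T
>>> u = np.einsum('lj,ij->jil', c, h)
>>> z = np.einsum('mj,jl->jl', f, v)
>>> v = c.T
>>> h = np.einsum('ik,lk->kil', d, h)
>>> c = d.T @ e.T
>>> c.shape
(5, 23)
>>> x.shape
(11, 23)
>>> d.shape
(7, 5)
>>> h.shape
(5, 7, 11)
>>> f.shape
(5, 23)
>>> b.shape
(11,)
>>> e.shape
(23, 7)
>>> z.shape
(23, 11)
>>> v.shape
(5, 5)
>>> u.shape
(5, 11, 5)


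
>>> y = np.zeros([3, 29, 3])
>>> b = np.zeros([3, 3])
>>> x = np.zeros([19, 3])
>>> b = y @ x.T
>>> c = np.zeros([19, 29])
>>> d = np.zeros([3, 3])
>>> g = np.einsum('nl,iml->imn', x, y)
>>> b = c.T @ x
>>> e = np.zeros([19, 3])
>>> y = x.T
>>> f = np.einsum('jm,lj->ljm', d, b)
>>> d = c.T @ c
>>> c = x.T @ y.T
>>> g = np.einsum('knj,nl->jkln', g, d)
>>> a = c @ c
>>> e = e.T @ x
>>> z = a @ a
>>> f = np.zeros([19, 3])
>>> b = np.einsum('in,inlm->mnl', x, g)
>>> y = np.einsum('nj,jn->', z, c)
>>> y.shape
()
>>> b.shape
(29, 3, 29)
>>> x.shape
(19, 3)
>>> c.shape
(3, 3)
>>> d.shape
(29, 29)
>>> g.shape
(19, 3, 29, 29)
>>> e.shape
(3, 3)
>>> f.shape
(19, 3)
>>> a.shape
(3, 3)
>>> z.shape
(3, 3)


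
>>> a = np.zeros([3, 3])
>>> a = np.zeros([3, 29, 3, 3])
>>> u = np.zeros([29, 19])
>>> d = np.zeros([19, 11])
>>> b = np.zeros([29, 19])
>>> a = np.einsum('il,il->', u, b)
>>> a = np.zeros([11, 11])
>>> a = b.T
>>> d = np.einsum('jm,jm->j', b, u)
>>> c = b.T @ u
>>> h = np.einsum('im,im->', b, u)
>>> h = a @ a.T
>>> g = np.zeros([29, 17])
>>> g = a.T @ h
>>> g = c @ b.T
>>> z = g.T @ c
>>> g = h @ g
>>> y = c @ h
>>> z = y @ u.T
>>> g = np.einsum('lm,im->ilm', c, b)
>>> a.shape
(19, 29)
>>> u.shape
(29, 19)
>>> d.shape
(29,)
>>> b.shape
(29, 19)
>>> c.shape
(19, 19)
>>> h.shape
(19, 19)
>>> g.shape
(29, 19, 19)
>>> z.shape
(19, 29)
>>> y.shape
(19, 19)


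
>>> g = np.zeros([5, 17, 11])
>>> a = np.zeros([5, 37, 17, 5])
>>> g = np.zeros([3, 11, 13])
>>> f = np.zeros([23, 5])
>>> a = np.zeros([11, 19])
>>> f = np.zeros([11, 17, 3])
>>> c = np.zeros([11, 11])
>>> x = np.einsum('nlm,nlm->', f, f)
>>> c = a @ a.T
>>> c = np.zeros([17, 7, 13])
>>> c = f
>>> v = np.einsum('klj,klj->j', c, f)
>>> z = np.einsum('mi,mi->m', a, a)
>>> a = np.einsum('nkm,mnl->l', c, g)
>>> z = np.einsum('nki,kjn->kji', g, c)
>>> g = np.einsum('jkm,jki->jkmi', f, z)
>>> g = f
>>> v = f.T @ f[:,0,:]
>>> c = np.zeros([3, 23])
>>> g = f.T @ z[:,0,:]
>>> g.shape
(3, 17, 13)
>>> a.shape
(13,)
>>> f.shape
(11, 17, 3)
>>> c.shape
(3, 23)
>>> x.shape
()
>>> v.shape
(3, 17, 3)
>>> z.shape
(11, 17, 13)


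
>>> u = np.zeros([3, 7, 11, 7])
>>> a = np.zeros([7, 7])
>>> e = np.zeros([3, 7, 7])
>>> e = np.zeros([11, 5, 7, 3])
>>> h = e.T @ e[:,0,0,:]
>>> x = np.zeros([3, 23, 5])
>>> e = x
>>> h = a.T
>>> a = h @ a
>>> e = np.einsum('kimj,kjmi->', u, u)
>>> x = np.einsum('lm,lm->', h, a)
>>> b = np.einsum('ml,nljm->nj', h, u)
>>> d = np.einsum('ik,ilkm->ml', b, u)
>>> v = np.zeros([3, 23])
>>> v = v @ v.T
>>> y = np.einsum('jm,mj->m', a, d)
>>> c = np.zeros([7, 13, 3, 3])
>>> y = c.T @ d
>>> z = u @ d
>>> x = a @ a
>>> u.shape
(3, 7, 11, 7)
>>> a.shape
(7, 7)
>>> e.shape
()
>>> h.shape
(7, 7)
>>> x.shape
(7, 7)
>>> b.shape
(3, 11)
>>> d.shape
(7, 7)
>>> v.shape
(3, 3)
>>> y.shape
(3, 3, 13, 7)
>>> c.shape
(7, 13, 3, 3)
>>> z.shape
(3, 7, 11, 7)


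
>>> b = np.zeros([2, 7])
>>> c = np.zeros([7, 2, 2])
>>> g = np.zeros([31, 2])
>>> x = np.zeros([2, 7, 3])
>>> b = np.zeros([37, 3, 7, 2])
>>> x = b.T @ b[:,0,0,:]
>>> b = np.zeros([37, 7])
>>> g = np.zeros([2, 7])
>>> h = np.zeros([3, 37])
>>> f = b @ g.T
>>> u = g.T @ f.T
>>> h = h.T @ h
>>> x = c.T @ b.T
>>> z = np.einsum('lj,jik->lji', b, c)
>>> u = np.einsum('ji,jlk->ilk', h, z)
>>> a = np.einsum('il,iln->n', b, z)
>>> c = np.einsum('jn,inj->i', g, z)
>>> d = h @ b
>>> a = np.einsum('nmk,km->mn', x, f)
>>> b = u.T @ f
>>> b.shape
(2, 7, 2)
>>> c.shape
(37,)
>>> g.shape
(2, 7)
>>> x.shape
(2, 2, 37)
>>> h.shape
(37, 37)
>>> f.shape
(37, 2)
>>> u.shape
(37, 7, 2)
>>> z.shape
(37, 7, 2)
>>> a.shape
(2, 2)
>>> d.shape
(37, 7)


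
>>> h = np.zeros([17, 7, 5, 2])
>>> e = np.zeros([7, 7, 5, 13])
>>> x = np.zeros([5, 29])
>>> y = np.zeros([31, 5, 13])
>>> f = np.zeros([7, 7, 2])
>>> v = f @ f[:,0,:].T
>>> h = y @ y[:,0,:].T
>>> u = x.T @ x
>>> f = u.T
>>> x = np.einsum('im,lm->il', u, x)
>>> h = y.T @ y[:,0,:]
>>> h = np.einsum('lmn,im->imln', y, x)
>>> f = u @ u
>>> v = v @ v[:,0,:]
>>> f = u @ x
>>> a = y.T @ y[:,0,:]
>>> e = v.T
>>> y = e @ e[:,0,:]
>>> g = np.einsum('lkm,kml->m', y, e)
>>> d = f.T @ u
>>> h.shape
(29, 5, 31, 13)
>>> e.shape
(7, 7, 7)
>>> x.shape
(29, 5)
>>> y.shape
(7, 7, 7)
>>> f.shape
(29, 5)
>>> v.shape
(7, 7, 7)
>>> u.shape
(29, 29)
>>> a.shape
(13, 5, 13)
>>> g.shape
(7,)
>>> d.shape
(5, 29)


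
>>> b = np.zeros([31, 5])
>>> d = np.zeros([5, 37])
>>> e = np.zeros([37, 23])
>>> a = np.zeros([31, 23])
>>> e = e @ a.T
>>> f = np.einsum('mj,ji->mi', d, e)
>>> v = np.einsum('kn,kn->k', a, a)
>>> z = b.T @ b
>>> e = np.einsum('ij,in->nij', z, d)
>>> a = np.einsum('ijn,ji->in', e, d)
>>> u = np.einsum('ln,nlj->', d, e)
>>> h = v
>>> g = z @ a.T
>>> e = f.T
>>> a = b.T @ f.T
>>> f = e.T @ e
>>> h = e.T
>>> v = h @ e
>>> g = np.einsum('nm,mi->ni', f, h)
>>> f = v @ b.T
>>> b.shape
(31, 5)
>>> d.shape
(5, 37)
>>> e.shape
(31, 5)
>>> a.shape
(5, 5)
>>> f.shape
(5, 31)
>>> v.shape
(5, 5)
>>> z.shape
(5, 5)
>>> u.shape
()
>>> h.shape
(5, 31)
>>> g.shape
(5, 31)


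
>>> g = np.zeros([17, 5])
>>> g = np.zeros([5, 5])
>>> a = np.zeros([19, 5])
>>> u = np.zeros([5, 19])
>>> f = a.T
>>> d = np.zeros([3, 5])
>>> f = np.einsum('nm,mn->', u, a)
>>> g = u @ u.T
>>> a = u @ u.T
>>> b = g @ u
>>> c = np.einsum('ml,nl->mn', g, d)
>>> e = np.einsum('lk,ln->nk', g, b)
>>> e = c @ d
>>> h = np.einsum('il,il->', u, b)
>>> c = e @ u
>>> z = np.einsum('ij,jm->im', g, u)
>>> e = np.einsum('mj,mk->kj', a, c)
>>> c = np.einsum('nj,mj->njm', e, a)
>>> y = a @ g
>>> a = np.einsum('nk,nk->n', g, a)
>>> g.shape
(5, 5)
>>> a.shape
(5,)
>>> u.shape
(5, 19)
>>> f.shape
()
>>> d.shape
(3, 5)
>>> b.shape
(5, 19)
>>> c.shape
(19, 5, 5)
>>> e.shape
(19, 5)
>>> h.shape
()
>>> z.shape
(5, 19)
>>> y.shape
(5, 5)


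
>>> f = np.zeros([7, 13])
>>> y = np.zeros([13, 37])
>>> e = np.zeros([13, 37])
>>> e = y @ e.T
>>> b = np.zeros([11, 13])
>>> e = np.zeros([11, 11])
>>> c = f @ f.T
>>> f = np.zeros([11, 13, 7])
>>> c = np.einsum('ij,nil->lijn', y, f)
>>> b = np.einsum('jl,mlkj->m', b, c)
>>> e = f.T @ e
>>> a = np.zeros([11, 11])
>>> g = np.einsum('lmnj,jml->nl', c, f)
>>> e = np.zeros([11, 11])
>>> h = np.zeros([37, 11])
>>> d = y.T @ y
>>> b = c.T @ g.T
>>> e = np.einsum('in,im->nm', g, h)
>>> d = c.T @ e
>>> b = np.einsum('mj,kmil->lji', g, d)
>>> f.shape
(11, 13, 7)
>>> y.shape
(13, 37)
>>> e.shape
(7, 11)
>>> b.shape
(11, 7, 13)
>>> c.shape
(7, 13, 37, 11)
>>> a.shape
(11, 11)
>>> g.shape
(37, 7)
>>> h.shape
(37, 11)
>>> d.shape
(11, 37, 13, 11)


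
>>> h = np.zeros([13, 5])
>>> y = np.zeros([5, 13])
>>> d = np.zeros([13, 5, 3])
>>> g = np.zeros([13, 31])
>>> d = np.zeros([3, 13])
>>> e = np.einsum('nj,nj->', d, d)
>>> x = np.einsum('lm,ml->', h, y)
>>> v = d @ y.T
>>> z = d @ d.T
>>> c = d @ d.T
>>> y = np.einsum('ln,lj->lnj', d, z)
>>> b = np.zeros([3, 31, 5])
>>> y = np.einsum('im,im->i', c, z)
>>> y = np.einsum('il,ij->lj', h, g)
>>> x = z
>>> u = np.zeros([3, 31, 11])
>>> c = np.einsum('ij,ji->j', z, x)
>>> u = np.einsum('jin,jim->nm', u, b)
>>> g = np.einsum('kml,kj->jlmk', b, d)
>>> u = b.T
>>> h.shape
(13, 5)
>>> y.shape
(5, 31)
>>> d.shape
(3, 13)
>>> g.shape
(13, 5, 31, 3)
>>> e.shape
()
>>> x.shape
(3, 3)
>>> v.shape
(3, 5)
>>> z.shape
(3, 3)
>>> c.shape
(3,)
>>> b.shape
(3, 31, 5)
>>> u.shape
(5, 31, 3)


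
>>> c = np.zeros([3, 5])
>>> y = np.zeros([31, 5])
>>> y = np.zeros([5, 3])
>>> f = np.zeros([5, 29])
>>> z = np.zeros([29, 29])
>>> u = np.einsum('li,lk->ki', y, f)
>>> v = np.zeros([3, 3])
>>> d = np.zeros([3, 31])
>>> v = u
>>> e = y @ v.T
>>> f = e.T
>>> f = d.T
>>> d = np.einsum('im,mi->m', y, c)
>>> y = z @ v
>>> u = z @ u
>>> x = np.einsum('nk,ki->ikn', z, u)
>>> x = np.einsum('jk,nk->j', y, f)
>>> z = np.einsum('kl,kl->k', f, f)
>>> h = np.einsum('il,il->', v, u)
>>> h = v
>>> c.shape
(3, 5)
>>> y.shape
(29, 3)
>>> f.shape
(31, 3)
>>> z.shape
(31,)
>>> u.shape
(29, 3)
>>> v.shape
(29, 3)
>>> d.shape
(3,)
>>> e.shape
(5, 29)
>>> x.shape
(29,)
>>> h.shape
(29, 3)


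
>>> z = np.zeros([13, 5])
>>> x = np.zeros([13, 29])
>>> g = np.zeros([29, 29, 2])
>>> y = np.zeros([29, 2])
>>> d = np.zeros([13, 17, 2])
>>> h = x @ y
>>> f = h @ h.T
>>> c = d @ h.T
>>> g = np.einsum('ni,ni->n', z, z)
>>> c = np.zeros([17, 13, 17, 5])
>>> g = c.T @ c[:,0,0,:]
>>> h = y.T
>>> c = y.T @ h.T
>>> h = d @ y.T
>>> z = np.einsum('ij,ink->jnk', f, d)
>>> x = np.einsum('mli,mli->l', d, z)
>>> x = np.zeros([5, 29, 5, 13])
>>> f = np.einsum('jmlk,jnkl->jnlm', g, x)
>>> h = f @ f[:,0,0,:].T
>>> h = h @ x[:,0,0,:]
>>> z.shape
(13, 17, 2)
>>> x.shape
(5, 29, 5, 13)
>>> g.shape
(5, 17, 13, 5)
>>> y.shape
(29, 2)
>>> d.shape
(13, 17, 2)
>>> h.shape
(5, 29, 13, 13)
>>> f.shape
(5, 29, 13, 17)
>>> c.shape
(2, 2)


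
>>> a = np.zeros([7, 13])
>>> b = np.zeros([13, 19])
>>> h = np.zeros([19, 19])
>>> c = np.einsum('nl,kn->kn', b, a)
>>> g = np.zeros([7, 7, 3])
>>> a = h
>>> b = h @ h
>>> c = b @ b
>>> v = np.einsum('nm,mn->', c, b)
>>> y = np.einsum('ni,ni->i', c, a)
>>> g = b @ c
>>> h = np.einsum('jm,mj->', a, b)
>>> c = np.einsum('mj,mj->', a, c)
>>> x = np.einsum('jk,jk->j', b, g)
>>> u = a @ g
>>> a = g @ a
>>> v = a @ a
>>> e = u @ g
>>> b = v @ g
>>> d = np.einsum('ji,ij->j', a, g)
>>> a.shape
(19, 19)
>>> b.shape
(19, 19)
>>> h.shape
()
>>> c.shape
()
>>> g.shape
(19, 19)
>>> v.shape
(19, 19)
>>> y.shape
(19,)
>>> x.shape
(19,)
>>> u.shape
(19, 19)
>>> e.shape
(19, 19)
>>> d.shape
(19,)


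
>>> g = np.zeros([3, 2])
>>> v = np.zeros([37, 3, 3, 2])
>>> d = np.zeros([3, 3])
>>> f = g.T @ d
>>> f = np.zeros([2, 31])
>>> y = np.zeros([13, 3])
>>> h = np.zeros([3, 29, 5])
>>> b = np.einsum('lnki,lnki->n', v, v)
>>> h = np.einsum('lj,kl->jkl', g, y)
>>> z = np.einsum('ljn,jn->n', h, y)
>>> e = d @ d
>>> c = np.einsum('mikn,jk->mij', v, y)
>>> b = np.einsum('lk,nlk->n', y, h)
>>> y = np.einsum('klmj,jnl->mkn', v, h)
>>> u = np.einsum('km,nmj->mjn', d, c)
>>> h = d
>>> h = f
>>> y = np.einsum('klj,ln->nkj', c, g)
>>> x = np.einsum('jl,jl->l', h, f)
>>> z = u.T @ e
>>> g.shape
(3, 2)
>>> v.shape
(37, 3, 3, 2)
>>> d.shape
(3, 3)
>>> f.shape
(2, 31)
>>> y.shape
(2, 37, 13)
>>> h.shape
(2, 31)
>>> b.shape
(2,)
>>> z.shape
(37, 13, 3)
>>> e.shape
(3, 3)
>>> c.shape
(37, 3, 13)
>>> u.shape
(3, 13, 37)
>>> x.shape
(31,)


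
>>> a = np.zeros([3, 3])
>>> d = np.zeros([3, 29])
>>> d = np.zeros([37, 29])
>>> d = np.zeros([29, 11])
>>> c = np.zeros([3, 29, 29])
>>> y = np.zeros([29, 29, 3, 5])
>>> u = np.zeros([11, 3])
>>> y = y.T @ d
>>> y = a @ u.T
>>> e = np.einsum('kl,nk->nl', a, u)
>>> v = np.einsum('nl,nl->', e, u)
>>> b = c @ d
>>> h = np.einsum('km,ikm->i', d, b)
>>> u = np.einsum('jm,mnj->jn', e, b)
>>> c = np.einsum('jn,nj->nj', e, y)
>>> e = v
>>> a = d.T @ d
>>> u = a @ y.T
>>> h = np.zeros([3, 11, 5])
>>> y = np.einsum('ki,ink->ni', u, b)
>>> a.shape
(11, 11)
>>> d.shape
(29, 11)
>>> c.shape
(3, 11)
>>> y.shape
(29, 3)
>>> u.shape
(11, 3)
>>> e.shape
()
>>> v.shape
()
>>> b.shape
(3, 29, 11)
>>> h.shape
(3, 11, 5)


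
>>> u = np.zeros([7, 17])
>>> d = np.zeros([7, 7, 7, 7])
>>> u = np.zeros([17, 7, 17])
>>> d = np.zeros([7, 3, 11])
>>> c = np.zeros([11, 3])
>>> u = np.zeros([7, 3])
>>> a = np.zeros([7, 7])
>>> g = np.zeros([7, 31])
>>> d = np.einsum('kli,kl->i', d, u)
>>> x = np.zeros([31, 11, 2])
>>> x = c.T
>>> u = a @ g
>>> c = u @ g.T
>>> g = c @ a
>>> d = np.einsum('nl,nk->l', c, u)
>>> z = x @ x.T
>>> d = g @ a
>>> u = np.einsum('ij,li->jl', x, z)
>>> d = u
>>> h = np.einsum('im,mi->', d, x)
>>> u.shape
(11, 3)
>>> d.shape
(11, 3)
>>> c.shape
(7, 7)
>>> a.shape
(7, 7)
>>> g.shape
(7, 7)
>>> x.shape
(3, 11)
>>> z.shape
(3, 3)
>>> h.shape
()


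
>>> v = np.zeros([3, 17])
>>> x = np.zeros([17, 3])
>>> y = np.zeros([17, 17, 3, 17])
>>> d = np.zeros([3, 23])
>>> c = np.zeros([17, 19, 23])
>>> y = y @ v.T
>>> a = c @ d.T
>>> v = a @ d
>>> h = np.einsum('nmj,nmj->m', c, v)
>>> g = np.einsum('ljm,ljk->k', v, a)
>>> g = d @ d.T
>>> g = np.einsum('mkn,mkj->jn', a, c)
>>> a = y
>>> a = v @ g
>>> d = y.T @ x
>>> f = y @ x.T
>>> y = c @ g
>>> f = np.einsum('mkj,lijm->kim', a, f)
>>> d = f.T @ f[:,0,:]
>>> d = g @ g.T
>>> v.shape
(17, 19, 23)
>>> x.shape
(17, 3)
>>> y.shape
(17, 19, 3)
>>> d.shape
(23, 23)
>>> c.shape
(17, 19, 23)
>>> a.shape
(17, 19, 3)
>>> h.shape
(19,)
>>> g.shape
(23, 3)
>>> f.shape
(19, 17, 17)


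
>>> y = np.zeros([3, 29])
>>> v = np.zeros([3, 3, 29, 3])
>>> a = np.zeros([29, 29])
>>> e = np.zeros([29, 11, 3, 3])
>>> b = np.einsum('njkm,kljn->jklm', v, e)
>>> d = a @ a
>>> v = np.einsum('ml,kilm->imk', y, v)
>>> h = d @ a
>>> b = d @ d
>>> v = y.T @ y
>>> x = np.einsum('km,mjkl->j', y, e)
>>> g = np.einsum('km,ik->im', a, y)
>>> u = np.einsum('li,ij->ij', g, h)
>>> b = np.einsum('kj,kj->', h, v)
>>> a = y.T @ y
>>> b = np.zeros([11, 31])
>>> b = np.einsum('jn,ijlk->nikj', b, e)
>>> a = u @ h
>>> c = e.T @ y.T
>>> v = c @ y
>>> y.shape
(3, 29)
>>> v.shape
(3, 3, 11, 29)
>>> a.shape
(29, 29)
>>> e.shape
(29, 11, 3, 3)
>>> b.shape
(31, 29, 3, 11)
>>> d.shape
(29, 29)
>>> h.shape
(29, 29)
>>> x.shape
(11,)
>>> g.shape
(3, 29)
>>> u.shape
(29, 29)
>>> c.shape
(3, 3, 11, 3)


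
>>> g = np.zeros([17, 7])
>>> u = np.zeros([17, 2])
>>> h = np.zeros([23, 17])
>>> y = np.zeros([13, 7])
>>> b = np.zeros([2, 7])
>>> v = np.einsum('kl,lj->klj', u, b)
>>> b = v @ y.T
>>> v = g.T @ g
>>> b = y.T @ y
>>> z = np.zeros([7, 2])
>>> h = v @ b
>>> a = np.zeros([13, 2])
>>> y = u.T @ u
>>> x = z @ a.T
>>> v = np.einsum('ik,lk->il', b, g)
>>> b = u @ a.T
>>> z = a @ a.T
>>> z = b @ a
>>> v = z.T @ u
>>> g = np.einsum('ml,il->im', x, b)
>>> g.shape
(17, 7)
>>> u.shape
(17, 2)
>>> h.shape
(7, 7)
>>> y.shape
(2, 2)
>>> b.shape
(17, 13)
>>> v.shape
(2, 2)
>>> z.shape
(17, 2)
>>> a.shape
(13, 2)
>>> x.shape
(7, 13)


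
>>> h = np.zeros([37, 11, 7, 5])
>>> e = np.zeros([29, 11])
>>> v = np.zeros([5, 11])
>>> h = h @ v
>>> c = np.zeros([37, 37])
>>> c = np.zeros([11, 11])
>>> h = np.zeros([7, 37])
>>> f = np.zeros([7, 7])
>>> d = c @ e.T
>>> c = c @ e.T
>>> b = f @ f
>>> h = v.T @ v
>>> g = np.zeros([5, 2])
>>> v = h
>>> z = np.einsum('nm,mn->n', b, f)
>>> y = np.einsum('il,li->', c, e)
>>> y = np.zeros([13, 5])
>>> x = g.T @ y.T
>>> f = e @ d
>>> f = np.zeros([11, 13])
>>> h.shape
(11, 11)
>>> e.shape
(29, 11)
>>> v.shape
(11, 11)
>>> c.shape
(11, 29)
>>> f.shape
(11, 13)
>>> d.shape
(11, 29)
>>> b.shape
(7, 7)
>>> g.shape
(5, 2)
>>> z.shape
(7,)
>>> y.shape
(13, 5)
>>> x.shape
(2, 13)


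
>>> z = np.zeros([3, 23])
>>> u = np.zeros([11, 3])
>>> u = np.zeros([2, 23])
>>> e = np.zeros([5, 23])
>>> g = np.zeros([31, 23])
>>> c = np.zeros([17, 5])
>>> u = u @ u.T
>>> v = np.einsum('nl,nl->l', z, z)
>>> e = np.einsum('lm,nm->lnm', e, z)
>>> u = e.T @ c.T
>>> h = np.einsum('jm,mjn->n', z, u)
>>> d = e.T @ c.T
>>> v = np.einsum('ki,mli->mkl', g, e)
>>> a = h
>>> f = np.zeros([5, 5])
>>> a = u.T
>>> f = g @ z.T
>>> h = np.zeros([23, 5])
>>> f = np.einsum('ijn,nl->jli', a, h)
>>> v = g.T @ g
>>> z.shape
(3, 23)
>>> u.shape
(23, 3, 17)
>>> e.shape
(5, 3, 23)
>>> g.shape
(31, 23)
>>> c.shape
(17, 5)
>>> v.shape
(23, 23)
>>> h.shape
(23, 5)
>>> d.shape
(23, 3, 17)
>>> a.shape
(17, 3, 23)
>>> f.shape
(3, 5, 17)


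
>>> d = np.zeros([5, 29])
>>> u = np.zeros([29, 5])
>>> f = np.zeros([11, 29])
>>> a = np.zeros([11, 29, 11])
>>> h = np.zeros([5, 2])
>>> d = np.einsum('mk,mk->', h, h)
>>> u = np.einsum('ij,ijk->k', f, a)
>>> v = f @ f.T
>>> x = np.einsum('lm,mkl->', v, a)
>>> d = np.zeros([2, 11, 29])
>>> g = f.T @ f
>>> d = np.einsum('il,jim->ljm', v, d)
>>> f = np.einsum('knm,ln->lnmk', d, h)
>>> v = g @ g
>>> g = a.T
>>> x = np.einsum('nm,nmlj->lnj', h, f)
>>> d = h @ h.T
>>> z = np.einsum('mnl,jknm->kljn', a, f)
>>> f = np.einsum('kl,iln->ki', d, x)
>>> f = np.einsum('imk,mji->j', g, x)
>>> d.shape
(5, 5)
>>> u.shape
(11,)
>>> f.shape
(5,)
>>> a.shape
(11, 29, 11)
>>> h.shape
(5, 2)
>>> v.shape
(29, 29)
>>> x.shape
(29, 5, 11)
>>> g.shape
(11, 29, 11)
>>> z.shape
(2, 11, 5, 29)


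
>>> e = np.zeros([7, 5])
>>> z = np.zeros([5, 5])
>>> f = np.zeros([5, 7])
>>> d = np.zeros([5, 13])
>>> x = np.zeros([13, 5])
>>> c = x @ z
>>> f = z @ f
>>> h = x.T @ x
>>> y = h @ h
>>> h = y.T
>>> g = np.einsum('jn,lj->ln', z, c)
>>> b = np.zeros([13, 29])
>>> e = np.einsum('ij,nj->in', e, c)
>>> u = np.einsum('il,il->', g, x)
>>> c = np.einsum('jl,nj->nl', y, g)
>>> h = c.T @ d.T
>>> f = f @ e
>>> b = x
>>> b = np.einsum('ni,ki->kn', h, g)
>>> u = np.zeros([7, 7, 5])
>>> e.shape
(7, 13)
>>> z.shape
(5, 5)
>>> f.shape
(5, 13)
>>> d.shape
(5, 13)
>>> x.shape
(13, 5)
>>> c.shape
(13, 5)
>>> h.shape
(5, 5)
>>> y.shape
(5, 5)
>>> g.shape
(13, 5)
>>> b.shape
(13, 5)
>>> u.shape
(7, 7, 5)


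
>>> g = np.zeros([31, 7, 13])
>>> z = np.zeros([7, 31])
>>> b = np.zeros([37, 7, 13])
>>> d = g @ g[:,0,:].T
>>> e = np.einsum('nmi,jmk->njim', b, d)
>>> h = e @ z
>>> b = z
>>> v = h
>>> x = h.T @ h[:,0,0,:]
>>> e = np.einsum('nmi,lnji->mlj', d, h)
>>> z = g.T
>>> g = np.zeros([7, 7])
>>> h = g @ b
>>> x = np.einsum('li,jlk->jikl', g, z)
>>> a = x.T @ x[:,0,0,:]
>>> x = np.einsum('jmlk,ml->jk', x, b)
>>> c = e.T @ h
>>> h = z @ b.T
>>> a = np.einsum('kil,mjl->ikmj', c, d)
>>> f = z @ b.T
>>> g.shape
(7, 7)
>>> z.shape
(13, 7, 31)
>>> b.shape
(7, 31)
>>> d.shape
(31, 7, 31)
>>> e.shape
(7, 37, 13)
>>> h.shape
(13, 7, 7)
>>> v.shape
(37, 31, 13, 31)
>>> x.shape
(13, 7)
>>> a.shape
(37, 13, 31, 7)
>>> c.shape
(13, 37, 31)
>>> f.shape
(13, 7, 7)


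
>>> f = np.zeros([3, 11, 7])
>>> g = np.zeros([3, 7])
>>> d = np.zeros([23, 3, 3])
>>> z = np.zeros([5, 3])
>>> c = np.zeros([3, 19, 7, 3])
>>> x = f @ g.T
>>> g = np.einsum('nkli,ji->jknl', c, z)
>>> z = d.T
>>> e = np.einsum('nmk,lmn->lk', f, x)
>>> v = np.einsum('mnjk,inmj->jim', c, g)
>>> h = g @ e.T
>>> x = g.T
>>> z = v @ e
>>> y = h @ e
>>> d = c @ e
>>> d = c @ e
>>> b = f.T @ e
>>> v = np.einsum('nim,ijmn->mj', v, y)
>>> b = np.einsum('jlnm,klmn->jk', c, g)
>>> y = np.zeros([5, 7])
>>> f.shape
(3, 11, 7)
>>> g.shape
(5, 19, 3, 7)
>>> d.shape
(3, 19, 7, 7)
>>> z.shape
(7, 5, 7)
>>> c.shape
(3, 19, 7, 3)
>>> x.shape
(7, 3, 19, 5)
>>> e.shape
(3, 7)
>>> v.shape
(3, 19)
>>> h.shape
(5, 19, 3, 3)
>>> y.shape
(5, 7)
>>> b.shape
(3, 5)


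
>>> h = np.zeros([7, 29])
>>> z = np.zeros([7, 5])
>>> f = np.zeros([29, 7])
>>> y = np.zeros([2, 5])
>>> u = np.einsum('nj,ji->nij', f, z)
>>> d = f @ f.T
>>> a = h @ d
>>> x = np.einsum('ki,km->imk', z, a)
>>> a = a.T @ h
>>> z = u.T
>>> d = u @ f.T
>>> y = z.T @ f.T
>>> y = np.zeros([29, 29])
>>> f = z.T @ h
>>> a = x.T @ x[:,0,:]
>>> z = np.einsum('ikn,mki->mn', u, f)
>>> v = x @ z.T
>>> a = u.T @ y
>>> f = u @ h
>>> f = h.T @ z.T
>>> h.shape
(7, 29)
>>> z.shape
(29, 7)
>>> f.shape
(29, 29)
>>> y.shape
(29, 29)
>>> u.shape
(29, 5, 7)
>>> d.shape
(29, 5, 29)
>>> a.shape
(7, 5, 29)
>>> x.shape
(5, 29, 7)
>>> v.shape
(5, 29, 29)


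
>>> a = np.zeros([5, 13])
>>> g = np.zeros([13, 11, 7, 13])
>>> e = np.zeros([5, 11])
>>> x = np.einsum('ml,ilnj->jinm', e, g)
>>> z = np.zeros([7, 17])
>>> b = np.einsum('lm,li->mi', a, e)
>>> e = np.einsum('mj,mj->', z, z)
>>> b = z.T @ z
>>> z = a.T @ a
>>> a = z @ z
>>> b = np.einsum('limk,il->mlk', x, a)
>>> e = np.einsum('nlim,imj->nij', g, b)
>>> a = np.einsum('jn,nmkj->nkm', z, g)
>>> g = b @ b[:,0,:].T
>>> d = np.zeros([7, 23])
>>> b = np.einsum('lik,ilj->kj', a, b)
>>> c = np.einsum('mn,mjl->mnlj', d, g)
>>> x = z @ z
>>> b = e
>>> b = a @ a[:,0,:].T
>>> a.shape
(13, 7, 11)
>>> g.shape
(7, 13, 7)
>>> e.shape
(13, 7, 5)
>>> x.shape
(13, 13)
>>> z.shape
(13, 13)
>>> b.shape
(13, 7, 13)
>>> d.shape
(7, 23)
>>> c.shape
(7, 23, 7, 13)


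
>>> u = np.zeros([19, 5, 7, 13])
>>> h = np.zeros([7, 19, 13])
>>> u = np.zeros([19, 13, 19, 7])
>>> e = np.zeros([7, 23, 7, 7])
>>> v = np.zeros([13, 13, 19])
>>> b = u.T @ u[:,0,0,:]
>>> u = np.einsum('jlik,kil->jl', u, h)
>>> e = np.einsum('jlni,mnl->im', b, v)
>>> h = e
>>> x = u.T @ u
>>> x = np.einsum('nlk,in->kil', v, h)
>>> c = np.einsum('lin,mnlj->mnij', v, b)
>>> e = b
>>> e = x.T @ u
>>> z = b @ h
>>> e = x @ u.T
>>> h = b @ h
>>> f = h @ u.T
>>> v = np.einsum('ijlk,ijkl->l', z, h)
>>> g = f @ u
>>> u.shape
(19, 13)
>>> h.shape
(7, 19, 13, 13)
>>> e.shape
(19, 7, 19)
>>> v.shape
(13,)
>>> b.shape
(7, 19, 13, 7)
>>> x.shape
(19, 7, 13)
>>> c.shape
(7, 19, 13, 7)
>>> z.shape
(7, 19, 13, 13)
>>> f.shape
(7, 19, 13, 19)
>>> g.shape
(7, 19, 13, 13)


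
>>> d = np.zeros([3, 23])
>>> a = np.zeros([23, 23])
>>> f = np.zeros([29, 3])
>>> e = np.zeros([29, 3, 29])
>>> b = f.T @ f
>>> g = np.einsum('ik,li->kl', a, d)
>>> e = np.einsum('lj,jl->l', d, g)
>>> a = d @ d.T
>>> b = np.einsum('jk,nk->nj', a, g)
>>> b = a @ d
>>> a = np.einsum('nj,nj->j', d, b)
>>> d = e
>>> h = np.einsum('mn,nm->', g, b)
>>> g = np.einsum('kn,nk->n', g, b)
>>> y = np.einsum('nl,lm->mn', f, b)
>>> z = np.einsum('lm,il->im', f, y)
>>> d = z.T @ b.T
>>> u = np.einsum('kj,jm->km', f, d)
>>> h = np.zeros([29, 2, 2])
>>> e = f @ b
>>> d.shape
(3, 3)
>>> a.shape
(23,)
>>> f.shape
(29, 3)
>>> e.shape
(29, 23)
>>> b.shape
(3, 23)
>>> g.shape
(3,)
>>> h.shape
(29, 2, 2)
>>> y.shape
(23, 29)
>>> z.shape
(23, 3)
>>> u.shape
(29, 3)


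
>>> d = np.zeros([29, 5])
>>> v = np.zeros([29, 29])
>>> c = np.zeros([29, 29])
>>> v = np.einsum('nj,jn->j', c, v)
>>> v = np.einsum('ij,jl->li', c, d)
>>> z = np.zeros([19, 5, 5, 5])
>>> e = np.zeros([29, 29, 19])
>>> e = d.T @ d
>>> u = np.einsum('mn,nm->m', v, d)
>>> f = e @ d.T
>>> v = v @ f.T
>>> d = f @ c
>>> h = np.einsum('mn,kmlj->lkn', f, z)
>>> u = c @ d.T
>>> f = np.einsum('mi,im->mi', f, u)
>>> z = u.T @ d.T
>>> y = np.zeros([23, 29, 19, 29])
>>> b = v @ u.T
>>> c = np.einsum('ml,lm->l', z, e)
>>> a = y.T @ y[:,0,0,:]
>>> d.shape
(5, 29)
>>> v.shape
(5, 5)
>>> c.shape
(5,)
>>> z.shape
(5, 5)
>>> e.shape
(5, 5)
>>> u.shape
(29, 5)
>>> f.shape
(5, 29)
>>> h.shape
(5, 19, 29)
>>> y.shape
(23, 29, 19, 29)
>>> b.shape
(5, 29)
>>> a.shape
(29, 19, 29, 29)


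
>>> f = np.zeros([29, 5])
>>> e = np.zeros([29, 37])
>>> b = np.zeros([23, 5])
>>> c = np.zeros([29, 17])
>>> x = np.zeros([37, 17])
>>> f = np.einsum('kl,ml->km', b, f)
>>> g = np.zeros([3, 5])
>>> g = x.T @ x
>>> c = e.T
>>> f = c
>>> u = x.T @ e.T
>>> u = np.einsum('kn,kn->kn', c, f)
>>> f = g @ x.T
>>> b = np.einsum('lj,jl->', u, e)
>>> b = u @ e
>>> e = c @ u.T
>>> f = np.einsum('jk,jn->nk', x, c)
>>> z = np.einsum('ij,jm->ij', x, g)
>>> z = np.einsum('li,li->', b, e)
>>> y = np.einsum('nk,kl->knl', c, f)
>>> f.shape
(29, 17)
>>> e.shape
(37, 37)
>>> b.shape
(37, 37)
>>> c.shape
(37, 29)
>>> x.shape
(37, 17)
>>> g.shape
(17, 17)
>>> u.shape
(37, 29)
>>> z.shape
()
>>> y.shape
(29, 37, 17)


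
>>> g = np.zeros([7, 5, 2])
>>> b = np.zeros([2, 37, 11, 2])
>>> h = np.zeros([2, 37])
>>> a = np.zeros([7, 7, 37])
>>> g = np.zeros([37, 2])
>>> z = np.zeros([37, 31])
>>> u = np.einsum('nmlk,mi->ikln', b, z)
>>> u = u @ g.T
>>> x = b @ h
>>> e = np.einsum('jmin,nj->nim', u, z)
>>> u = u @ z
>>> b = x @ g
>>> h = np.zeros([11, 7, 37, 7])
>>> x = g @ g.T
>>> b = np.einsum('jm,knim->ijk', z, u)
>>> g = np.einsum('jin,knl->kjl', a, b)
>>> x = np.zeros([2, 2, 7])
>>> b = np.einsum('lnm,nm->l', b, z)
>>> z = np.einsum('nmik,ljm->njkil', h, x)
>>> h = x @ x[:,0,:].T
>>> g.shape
(11, 7, 31)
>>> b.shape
(11,)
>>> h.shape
(2, 2, 2)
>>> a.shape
(7, 7, 37)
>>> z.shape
(11, 2, 7, 37, 2)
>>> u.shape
(31, 2, 11, 31)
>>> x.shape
(2, 2, 7)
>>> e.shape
(37, 11, 2)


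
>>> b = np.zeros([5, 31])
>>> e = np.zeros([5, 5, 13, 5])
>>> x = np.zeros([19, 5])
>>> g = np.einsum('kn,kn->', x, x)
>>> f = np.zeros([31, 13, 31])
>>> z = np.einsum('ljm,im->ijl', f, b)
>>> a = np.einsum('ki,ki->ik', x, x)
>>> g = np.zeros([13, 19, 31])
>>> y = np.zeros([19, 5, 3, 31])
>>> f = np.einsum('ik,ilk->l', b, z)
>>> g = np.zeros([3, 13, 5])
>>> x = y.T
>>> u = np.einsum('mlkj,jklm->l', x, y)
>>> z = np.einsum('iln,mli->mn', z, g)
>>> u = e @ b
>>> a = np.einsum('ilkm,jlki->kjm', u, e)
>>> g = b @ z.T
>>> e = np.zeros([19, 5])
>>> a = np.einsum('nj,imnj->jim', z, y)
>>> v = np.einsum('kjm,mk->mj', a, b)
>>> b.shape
(5, 31)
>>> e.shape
(19, 5)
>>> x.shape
(31, 3, 5, 19)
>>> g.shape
(5, 3)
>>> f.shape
(13,)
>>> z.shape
(3, 31)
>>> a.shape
(31, 19, 5)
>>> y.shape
(19, 5, 3, 31)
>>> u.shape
(5, 5, 13, 31)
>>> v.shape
(5, 19)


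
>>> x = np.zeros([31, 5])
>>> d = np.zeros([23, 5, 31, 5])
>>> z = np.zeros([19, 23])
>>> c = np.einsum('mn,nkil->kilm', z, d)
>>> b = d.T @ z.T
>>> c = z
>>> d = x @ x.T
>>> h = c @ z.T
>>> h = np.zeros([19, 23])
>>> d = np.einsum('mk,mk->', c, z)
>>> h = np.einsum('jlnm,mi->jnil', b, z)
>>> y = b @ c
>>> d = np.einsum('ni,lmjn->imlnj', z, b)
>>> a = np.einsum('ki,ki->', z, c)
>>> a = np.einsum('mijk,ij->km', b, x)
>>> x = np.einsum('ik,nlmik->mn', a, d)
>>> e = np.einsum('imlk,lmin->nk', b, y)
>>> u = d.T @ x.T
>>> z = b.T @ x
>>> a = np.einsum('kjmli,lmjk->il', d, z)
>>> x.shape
(5, 23)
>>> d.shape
(23, 31, 5, 19, 5)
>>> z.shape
(19, 5, 31, 23)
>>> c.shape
(19, 23)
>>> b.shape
(5, 31, 5, 19)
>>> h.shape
(5, 5, 23, 31)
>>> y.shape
(5, 31, 5, 23)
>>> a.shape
(5, 19)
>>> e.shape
(23, 19)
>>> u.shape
(5, 19, 5, 31, 5)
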